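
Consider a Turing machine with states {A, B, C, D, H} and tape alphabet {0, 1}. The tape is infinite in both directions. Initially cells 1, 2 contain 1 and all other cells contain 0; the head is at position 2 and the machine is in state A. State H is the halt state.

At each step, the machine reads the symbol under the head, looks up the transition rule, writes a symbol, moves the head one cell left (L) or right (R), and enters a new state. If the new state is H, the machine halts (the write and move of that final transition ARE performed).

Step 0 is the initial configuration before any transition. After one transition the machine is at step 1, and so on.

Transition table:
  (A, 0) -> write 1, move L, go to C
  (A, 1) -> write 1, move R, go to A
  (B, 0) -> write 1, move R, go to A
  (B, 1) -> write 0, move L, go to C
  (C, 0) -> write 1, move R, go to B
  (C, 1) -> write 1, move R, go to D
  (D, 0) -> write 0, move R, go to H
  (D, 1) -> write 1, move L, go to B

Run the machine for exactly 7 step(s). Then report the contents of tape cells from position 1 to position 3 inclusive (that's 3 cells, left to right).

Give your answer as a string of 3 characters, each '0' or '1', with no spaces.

Answer: 101

Derivation:
Step 1: in state A at pos 2, read 1 -> (A,1)->write 1,move R,goto A. Now: state=A, head=3, tape[0..4]=01100 (head:    ^)
Step 2: in state A at pos 3, read 0 -> (A,0)->write 1,move L,goto C. Now: state=C, head=2, tape[0..4]=01110 (head:   ^)
Step 3: in state C at pos 2, read 1 -> (C,1)->write 1,move R,goto D. Now: state=D, head=3, tape[0..4]=01110 (head:    ^)
Step 4: in state D at pos 3, read 1 -> (D,1)->write 1,move L,goto B. Now: state=B, head=2, tape[0..4]=01110 (head:   ^)
Step 5: in state B at pos 2, read 1 -> (B,1)->write 0,move L,goto C. Now: state=C, head=1, tape[0..4]=01010 (head:  ^)
Step 6: in state C at pos 1, read 1 -> (C,1)->write 1,move R,goto D. Now: state=D, head=2, tape[0..4]=01010 (head:   ^)
Step 7: in state D at pos 2, read 0 -> (D,0)->write 0,move R,goto H. Now: state=H, head=3, tape[0..4]=01010 (head:    ^)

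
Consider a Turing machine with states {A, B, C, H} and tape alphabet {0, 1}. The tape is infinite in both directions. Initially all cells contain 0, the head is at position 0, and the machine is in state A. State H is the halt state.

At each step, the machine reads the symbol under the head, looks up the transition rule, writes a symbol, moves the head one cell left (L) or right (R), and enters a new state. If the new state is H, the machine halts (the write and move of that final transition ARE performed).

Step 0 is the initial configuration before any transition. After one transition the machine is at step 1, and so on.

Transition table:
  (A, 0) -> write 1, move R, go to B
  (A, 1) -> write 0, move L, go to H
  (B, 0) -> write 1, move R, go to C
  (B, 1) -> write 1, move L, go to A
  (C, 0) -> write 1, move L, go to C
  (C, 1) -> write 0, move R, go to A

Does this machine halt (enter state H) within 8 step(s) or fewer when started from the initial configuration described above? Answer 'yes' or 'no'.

Step 1: in state A at pos 0, read 0 -> (A,0)->write 1,move R,goto B. Now: state=B, head=1, tape[-1..2]=0100 (head:   ^)
Step 2: in state B at pos 1, read 0 -> (B,0)->write 1,move R,goto C. Now: state=C, head=2, tape[-1..3]=01100 (head:    ^)
Step 3: in state C at pos 2, read 0 -> (C,0)->write 1,move L,goto C. Now: state=C, head=1, tape[-1..3]=01110 (head:   ^)
Step 4: in state C at pos 1, read 1 -> (C,1)->write 0,move R,goto A. Now: state=A, head=2, tape[-1..3]=01010 (head:    ^)
Step 5: in state A at pos 2, read 1 -> (A,1)->write 0,move L,goto H. Now: state=H, head=1, tape[-1..3]=01000 (head:   ^)
State H reached at step 5; 5 <= 8 -> yes

Answer: yes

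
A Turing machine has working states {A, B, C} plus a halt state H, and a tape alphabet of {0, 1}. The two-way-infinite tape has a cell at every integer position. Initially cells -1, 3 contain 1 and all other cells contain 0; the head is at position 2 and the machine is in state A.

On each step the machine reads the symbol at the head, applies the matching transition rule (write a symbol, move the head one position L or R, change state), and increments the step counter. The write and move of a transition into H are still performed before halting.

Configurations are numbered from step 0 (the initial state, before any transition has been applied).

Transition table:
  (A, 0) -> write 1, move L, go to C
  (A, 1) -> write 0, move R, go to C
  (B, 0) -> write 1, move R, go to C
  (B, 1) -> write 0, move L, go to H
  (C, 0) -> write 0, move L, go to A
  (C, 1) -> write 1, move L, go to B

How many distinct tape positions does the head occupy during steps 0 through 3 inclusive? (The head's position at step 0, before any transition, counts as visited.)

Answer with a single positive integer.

Answer: 4

Derivation:
Step 1: in state A at pos 2, read 0 -> (A,0)->write 1,move L,goto C. Now: state=C, head=1, tape[-2..4]=0100110 (head:    ^)
Step 2: in state C at pos 1, read 0 -> (C,0)->write 0,move L,goto A. Now: state=A, head=0, tape[-2..4]=0100110 (head:   ^)
Step 3: in state A at pos 0, read 0 -> (A,0)->write 1,move L,goto C. Now: state=C, head=-1, tape[-2..4]=0110110 (head:  ^)
Head positions at steps 0..3: starting at 2, distinct positions visited = {-1, 0, 1, 2} -> 4 position(s)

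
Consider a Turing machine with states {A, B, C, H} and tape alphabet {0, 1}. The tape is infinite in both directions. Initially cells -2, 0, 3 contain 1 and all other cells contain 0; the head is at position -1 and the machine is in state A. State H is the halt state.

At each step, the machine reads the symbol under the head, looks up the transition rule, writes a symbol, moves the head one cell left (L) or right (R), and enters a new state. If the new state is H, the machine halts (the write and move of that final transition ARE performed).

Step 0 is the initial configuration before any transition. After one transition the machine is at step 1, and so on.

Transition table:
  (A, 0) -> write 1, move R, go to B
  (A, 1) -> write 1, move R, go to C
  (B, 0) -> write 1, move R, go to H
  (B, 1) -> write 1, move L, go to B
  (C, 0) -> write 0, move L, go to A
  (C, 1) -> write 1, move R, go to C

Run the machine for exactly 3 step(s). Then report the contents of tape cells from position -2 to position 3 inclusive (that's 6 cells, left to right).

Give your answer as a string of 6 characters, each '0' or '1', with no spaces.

Answer: 111001

Derivation:
Step 1: in state A at pos -1, read 0 -> (A,0)->write 1,move R,goto B. Now: state=B, head=0, tape[-3..4]=01110010 (head:    ^)
Step 2: in state B at pos 0, read 1 -> (B,1)->write 1,move L,goto B. Now: state=B, head=-1, tape[-3..4]=01110010 (head:   ^)
Step 3: in state B at pos -1, read 1 -> (B,1)->write 1,move L,goto B. Now: state=B, head=-2, tape[-3..4]=01110010 (head:  ^)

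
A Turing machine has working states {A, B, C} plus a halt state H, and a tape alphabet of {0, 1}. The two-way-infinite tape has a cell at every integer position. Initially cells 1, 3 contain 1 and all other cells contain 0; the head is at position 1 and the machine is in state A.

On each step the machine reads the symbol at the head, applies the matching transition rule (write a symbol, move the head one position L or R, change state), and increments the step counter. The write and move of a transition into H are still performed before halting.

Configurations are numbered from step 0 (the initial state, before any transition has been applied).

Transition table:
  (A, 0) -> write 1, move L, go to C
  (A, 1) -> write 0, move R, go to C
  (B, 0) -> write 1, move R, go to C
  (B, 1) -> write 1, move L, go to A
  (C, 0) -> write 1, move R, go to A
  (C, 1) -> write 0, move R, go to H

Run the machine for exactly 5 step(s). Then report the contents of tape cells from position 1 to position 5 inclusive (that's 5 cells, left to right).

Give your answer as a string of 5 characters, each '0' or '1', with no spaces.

Step 1: in state A at pos 1, read 1 -> (A,1)->write 0,move R,goto C. Now: state=C, head=2, tape[0..4]=00010 (head:   ^)
Step 2: in state C at pos 2, read 0 -> (C,0)->write 1,move R,goto A. Now: state=A, head=3, tape[0..4]=00110 (head:    ^)
Step 3: in state A at pos 3, read 1 -> (A,1)->write 0,move R,goto C. Now: state=C, head=4, tape[0..5]=001000 (head:     ^)
Step 4: in state C at pos 4, read 0 -> (C,0)->write 1,move R,goto A. Now: state=A, head=5, tape[0..6]=0010100 (head:      ^)
Step 5: in state A at pos 5, read 0 -> (A,0)->write 1,move L,goto C. Now: state=C, head=4, tape[0..6]=0010110 (head:     ^)

Answer: 01011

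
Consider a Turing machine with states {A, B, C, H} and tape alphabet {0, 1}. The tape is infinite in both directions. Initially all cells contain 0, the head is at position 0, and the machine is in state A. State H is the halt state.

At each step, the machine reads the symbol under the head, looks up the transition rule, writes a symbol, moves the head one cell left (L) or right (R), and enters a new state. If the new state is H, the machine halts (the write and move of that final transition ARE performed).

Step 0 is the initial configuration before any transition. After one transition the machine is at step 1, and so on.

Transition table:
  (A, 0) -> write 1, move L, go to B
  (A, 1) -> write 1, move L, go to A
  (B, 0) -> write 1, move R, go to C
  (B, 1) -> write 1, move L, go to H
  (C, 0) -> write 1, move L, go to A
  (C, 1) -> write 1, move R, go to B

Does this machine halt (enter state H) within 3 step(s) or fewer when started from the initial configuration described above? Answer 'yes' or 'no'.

Answer: no

Derivation:
Step 1: in state A at pos 0, read 0 -> (A,0)->write 1,move L,goto B. Now: state=B, head=-1, tape[-2..1]=0010 (head:  ^)
Step 2: in state B at pos -1, read 0 -> (B,0)->write 1,move R,goto C. Now: state=C, head=0, tape[-2..1]=0110 (head:   ^)
Step 3: in state C at pos 0, read 1 -> (C,1)->write 1,move R,goto B. Now: state=B, head=1, tape[-2..2]=01100 (head:    ^)
After 3 step(s): state = B (not H) -> not halted within 3 -> no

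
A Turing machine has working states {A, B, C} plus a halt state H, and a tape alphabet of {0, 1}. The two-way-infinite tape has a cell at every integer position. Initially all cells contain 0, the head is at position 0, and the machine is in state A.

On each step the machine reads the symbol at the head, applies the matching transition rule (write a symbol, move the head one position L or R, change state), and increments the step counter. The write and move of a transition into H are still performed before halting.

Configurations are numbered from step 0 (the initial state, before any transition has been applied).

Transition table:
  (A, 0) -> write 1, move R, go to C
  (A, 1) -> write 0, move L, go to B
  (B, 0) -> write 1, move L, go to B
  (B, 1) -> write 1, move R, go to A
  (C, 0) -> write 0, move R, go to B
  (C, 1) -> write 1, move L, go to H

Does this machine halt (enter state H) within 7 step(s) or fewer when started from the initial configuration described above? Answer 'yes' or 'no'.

Step 1: in state A at pos 0, read 0 -> (A,0)->write 1,move R,goto C. Now: state=C, head=1, tape[-1..2]=0100 (head:   ^)
Step 2: in state C at pos 1, read 0 -> (C,0)->write 0,move R,goto B. Now: state=B, head=2, tape[-1..3]=01000 (head:    ^)
Step 3: in state B at pos 2, read 0 -> (B,0)->write 1,move L,goto B. Now: state=B, head=1, tape[-1..3]=01010 (head:   ^)
Step 4: in state B at pos 1, read 0 -> (B,0)->write 1,move L,goto B. Now: state=B, head=0, tape[-1..3]=01110 (head:  ^)
Step 5: in state B at pos 0, read 1 -> (B,1)->write 1,move R,goto A. Now: state=A, head=1, tape[-1..3]=01110 (head:   ^)
Step 6: in state A at pos 1, read 1 -> (A,1)->write 0,move L,goto B. Now: state=B, head=0, tape[-1..3]=01010 (head:  ^)
Step 7: in state B at pos 0, read 1 -> (B,1)->write 1,move R,goto A. Now: state=A, head=1, tape[-1..3]=01010 (head:   ^)
After 7 step(s): state = A (not H) -> not halted within 7 -> no

Answer: no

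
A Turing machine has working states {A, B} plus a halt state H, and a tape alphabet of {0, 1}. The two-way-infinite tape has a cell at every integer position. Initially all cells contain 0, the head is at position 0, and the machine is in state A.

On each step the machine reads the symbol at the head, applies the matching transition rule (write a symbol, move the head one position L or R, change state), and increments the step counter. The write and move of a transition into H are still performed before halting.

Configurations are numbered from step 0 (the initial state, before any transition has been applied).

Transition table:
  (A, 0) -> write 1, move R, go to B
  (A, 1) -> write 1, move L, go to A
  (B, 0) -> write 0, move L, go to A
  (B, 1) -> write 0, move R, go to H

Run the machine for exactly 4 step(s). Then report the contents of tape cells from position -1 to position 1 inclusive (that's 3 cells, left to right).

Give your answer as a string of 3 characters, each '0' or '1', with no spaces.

Step 1: in state A at pos 0, read 0 -> (A,0)->write 1,move R,goto B. Now: state=B, head=1, tape[-1..2]=0100 (head:   ^)
Step 2: in state B at pos 1, read 0 -> (B,0)->write 0,move L,goto A. Now: state=A, head=0, tape[-1..2]=0100 (head:  ^)
Step 3: in state A at pos 0, read 1 -> (A,1)->write 1,move L,goto A. Now: state=A, head=-1, tape[-2..2]=00100 (head:  ^)
Step 4: in state A at pos -1, read 0 -> (A,0)->write 1,move R,goto B. Now: state=B, head=0, tape[-2..2]=01100 (head:   ^)

Answer: 110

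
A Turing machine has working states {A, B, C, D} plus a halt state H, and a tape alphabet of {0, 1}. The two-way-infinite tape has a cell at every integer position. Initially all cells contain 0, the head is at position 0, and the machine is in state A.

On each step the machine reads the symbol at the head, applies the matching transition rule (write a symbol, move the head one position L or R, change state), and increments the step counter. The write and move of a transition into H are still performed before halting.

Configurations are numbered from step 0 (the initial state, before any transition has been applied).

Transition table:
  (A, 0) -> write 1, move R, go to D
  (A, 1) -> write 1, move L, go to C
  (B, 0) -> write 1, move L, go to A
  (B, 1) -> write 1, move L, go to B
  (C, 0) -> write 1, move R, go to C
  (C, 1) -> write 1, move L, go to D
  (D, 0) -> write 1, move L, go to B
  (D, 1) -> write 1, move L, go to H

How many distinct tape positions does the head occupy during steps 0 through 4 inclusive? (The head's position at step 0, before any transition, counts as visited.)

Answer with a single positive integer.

Answer: 4

Derivation:
Step 1: in state A at pos 0, read 0 -> (A,0)->write 1,move R,goto D. Now: state=D, head=1, tape[-1..2]=0100 (head:   ^)
Step 2: in state D at pos 1, read 0 -> (D,0)->write 1,move L,goto B. Now: state=B, head=0, tape[-1..2]=0110 (head:  ^)
Step 3: in state B at pos 0, read 1 -> (B,1)->write 1,move L,goto B. Now: state=B, head=-1, tape[-2..2]=00110 (head:  ^)
Step 4: in state B at pos -1, read 0 -> (B,0)->write 1,move L,goto A. Now: state=A, head=-2, tape[-3..2]=001110 (head:  ^)
Head positions at steps 0..4: starting at 0, distinct positions visited = {-2, -1, 0, 1} -> 4 position(s)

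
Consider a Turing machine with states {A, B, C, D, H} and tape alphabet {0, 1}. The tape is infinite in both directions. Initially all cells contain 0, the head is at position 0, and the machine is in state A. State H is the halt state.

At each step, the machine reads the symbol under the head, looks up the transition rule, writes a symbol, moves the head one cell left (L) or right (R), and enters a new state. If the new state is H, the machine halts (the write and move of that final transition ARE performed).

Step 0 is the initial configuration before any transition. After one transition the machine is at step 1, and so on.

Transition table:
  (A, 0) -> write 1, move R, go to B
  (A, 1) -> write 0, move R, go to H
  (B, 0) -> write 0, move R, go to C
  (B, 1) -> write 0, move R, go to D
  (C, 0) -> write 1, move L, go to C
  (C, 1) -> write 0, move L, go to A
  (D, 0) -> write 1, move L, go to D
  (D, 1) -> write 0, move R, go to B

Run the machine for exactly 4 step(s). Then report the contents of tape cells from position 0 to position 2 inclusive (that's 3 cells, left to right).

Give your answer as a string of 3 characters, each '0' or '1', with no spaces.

Step 1: in state A at pos 0, read 0 -> (A,0)->write 1,move R,goto B. Now: state=B, head=1, tape[-1..2]=0100 (head:   ^)
Step 2: in state B at pos 1, read 0 -> (B,0)->write 0,move R,goto C. Now: state=C, head=2, tape[-1..3]=01000 (head:    ^)
Step 3: in state C at pos 2, read 0 -> (C,0)->write 1,move L,goto C. Now: state=C, head=1, tape[-1..3]=01010 (head:   ^)
Step 4: in state C at pos 1, read 0 -> (C,0)->write 1,move L,goto C. Now: state=C, head=0, tape[-1..3]=01110 (head:  ^)

Answer: 111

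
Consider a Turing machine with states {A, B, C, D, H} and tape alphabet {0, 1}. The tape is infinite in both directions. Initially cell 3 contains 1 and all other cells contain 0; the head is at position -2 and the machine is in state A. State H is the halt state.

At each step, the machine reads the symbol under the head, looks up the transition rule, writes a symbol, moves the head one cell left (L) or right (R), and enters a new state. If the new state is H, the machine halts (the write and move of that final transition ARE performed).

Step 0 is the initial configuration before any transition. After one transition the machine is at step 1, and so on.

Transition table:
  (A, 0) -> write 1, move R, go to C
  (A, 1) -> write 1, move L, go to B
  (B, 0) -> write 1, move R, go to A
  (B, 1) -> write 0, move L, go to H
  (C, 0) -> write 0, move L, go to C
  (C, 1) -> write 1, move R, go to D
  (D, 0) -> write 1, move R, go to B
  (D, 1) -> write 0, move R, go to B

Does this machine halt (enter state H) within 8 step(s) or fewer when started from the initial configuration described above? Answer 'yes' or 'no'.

Answer: no

Derivation:
Step 1: in state A at pos -2, read 0 -> (A,0)->write 1,move R,goto C. Now: state=C, head=-1, tape[-3..4]=01000010 (head:   ^)
Step 2: in state C at pos -1, read 0 -> (C,0)->write 0,move L,goto C. Now: state=C, head=-2, tape[-3..4]=01000010 (head:  ^)
Step 3: in state C at pos -2, read 1 -> (C,1)->write 1,move R,goto D. Now: state=D, head=-1, tape[-3..4]=01000010 (head:   ^)
Step 4: in state D at pos -1, read 0 -> (D,0)->write 1,move R,goto B. Now: state=B, head=0, tape[-3..4]=01100010 (head:    ^)
Step 5: in state B at pos 0, read 0 -> (B,0)->write 1,move R,goto A. Now: state=A, head=1, tape[-3..4]=01110010 (head:     ^)
Step 6: in state A at pos 1, read 0 -> (A,0)->write 1,move R,goto C. Now: state=C, head=2, tape[-3..4]=01111010 (head:      ^)
Step 7: in state C at pos 2, read 0 -> (C,0)->write 0,move L,goto C. Now: state=C, head=1, tape[-3..4]=01111010 (head:     ^)
Step 8: in state C at pos 1, read 1 -> (C,1)->write 1,move R,goto D. Now: state=D, head=2, tape[-3..4]=01111010 (head:      ^)
After 8 step(s): state = D (not H) -> not halted within 8 -> no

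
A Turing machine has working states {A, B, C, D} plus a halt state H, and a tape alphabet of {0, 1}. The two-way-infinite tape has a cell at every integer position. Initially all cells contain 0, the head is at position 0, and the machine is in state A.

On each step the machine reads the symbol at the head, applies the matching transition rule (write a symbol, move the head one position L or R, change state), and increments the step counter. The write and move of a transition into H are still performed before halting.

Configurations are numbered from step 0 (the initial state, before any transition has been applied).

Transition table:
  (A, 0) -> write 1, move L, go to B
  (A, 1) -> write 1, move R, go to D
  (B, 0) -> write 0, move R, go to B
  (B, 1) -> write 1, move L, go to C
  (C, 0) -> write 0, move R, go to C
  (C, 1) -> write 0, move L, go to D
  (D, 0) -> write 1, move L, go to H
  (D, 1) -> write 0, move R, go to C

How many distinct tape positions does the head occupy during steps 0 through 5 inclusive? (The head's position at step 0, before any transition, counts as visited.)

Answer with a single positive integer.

Answer: 2

Derivation:
Step 1: in state A at pos 0, read 0 -> (A,0)->write 1,move L,goto B. Now: state=B, head=-1, tape[-2..1]=0010 (head:  ^)
Step 2: in state B at pos -1, read 0 -> (B,0)->write 0,move R,goto B. Now: state=B, head=0, tape[-2..1]=0010 (head:   ^)
Step 3: in state B at pos 0, read 1 -> (B,1)->write 1,move L,goto C. Now: state=C, head=-1, tape[-2..1]=0010 (head:  ^)
Step 4: in state C at pos -1, read 0 -> (C,0)->write 0,move R,goto C. Now: state=C, head=0, tape[-2..1]=0010 (head:   ^)
Step 5: in state C at pos 0, read 1 -> (C,1)->write 0,move L,goto D. Now: state=D, head=-1, tape[-2..1]=0000 (head:  ^)
Head positions at steps 0..5: starting at 0, distinct positions visited = {-1, 0} -> 2 position(s)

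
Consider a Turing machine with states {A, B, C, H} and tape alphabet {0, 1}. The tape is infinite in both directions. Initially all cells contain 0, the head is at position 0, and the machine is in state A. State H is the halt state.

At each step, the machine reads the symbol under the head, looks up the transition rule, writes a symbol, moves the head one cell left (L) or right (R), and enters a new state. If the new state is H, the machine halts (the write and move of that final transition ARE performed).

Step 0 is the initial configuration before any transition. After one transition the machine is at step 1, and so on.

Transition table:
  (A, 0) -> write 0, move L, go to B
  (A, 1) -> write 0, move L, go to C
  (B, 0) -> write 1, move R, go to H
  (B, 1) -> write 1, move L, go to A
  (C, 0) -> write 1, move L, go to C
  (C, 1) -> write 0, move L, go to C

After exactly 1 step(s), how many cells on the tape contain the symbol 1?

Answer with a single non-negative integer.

Step 1: in state A at pos 0, read 0 -> (A,0)->write 0,move L,goto B. Now: state=B, head=-1, tape[-2..1]=0000 (head:  ^)
No cell contains 1 after step 1 -> 0 cell(s)

Answer: 0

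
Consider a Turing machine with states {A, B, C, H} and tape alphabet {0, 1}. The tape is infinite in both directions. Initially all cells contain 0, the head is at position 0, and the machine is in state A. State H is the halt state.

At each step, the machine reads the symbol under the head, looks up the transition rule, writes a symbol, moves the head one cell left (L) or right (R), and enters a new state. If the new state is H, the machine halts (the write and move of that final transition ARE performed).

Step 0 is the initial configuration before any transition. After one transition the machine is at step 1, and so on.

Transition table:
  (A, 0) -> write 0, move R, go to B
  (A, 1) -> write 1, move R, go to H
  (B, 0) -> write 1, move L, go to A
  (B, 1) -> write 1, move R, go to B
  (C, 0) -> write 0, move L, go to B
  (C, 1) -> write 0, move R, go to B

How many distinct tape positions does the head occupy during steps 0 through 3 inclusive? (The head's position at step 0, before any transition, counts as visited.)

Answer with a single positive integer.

Answer: 2

Derivation:
Step 1: in state A at pos 0, read 0 -> (A,0)->write 0,move R,goto B. Now: state=B, head=1, tape[-1..2]=0000 (head:   ^)
Step 2: in state B at pos 1, read 0 -> (B,0)->write 1,move L,goto A. Now: state=A, head=0, tape[-1..2]=0010 (head:  ^)
Step 3: in state A at pos 0, read 0 -> (A,0)->write 0,move R,goto B. Now: state=B, head=1, tape[-1..2]=0010 (head:   ^)
Head positions at steps 0..3: starting at 0, distinct positions visited = {0, 1} -> 2 position(s)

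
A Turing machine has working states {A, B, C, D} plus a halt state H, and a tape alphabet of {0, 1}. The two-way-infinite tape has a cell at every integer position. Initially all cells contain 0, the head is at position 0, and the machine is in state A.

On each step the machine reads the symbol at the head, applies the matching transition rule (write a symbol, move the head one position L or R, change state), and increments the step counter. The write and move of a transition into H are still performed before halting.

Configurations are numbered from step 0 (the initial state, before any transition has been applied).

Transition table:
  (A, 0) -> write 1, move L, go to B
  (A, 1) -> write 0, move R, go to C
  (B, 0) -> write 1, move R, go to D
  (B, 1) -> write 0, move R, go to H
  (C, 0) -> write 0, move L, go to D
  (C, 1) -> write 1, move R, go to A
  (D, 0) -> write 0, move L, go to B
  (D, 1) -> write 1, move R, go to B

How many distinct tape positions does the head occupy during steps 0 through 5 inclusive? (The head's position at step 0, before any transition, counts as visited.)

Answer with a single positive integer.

Answer: 4

Derivation:
Step 1: in state A at pos 0, read 0 -> (A,0)->write 1,move L,goto B. Now: state=B, head=-1, tape[-2..1]=0010 (head:  ^)
Step 2: in state B at pos -1, read 0 -> (B,0)->write 1,move R,goto D. Now: state=D, head=0, tape[-2..1]=0110 (head:   ^)
Step 3: in state D at pos 0, read 1 -> (D,1)->write 1,move R,goto B. Now: state=B, head=1, tape[-2..2]=01100 (head:    ^)
Step 4: in state B at pos 1, read 0 -> (B,0)->write 1,move R,goto D. Now: state=D, head=2, tape[-2..3]=011100 (head:     ^)
Step 5: in state D at pos 2, read 0 -> (D,0)->write 0,move L,goto B. Now: state=B, head=1, tape[-2..3]=011100 (head:    ^)
Head positions at steps 0..5: starting at 0, distinct positions visited = {-1, 0, 1, 2} -> 4 position(s)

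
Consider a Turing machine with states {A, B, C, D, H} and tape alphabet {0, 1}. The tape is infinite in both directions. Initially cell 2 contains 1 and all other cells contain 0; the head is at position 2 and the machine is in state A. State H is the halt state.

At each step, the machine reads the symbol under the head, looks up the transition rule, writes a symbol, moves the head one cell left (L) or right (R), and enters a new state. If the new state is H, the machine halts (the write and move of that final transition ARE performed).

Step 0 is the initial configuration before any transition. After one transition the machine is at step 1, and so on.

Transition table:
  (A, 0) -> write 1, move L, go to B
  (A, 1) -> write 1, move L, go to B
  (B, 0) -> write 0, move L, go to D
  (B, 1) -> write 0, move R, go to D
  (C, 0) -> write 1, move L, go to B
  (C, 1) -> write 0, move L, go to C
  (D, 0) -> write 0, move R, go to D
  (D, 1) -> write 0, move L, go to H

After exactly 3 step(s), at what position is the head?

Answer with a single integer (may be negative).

Answer: 1

Derivation:
Step 1: in state A at pos 2, read 1 -> (A,1)->write 1,move L,goto B. Now: state=B, head=1, tape[0..3]=0010 (head:  ^)
Step 2: in state B at pos 1, read 0 -> (B,0)->write 0,move L,goto D. Now: state=D, head=0, tape[-1..3]=00010 (head:  ^)
Step 3: in state D at pos 0, read 0 -> (D,0)->write 0,move R,goto D. Now: state=D, head=1, tape[-1..3]=00010 (head:   ^)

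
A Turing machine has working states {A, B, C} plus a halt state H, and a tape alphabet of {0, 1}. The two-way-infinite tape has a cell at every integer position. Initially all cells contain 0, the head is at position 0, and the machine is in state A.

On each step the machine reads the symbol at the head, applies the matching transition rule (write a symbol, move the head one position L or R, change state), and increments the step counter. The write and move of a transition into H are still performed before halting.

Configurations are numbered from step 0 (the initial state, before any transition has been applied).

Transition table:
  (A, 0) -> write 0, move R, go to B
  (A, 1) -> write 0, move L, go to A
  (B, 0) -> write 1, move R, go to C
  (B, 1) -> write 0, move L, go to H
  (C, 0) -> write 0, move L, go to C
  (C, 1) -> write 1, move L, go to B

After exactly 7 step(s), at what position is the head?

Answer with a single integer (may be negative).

Step 1: in state A at pos 0, read 0 -> (A,0)->write 0,move R,goto B. Now: state=B, head=1, tape[-1..2]=0000 (head:   ^)
Step 2: in state B at pos 1, read 0 -> (B,0)->write 1,move R,goto C. Now: state=C, head=2, tape[-1..3]=00100 (head:    ^)
Step 3: in state C at pos 2, read 0 -> (C,0)->write 0,move L,goto C. Now: state=C, head=1, tape[-1..3]=00100 (head:   ^)
Step 4: in state C at pos 1, read 1 -> (C,1)->write 1,move L,goto B. Now: state=B, head=0, tape[-1..3]=00100 (head:  ^)
Step 5: in state B at pos 0, read 0 -> (B,0)->write 1,move R,goto C. Now: state=C, head=1, tape[-1..3]=01100 (head:   ^)
Step 6: in state C at pos 1, read 1 -> (C,1)->write 1,move L,goto B. Now: state=B, head=0, tape[-1..3]=01100 (head:  ^)
Step 7: in state B at pos 0, read 1 -> (B,1)->write 0,move L,goto H. Now: state=H, head=-1, tape[-2..3]=000100 (head:  ^)

Answer: -1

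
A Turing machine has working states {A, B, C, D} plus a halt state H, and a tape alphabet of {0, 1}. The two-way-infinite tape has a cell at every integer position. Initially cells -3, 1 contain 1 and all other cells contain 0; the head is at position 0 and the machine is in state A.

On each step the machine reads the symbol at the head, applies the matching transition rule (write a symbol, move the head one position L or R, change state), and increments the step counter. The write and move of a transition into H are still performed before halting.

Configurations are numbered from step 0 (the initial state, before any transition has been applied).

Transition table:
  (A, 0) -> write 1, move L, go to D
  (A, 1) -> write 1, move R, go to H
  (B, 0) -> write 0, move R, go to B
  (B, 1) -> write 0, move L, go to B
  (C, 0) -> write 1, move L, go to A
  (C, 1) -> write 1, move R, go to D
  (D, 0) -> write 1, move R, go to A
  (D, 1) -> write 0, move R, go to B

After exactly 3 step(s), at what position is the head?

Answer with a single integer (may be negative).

Answer: 1

Derivation:
Step 1: in state A at pos 0, read 0 -> (A,0)->write 1,move L,goto D. Now: state=D, head=-1, tape[-4..2]=0100110 (head:    ^)
Step 2: in state D at pos -1, read 0 -> (D,0)->write 1,move R,goto A. Now: state=A, head=0, tape[-4..2]=0101110 (head:     ^)
Step 3: in state A at pos 0, read 1 -> (A,1)->write 1,move R,goto H. Now: state=H, head=1, tape[-4..2]=0101110 (head:      ^)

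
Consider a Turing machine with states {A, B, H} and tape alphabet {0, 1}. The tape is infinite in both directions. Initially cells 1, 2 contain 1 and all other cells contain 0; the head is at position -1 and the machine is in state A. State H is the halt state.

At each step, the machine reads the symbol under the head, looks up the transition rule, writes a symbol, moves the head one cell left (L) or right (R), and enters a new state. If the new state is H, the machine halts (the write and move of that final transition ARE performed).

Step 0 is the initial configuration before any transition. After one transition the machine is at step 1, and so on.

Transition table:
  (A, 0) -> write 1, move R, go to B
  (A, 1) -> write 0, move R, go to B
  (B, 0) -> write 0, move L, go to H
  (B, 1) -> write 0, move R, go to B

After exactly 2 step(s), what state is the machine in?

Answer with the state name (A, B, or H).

Step 1: in state A at pos -1, read 0 -> (A,0)->write 1,move R,goto B. Now: state=B, head=0, tape[-2..3]=010110 (head:   ^)
Step 2: in state B at pos 0, read 0 -> (B,0)->write 0,move L,goto H. Now: state=H, head=-1, tape[-2..3]=010110 (head:  ^)

Answer: H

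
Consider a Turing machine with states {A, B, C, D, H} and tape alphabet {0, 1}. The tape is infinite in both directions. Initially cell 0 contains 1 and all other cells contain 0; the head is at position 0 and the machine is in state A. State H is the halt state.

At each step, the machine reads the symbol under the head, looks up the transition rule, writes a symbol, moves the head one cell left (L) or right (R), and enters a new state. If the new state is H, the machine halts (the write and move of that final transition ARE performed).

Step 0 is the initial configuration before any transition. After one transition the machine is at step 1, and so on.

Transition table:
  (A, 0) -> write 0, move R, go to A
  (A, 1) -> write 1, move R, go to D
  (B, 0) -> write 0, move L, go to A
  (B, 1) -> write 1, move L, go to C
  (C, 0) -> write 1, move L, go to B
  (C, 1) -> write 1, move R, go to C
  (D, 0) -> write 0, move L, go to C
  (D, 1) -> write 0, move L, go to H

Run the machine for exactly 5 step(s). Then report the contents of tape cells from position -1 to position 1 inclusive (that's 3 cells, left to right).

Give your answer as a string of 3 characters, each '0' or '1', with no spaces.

Answer: 011

Derivation:
Step 1: in state A at pos 0, read 1 -> (A,1)->write 1,move R,goto D. Now: state=D, head=1, tape[-1..2]=0100 (head:   ^)
Step 2: in state D at pos 1, read 0 -> (D,0)->write 0,move L,goto C. Now: state=C, head=0, tape[-1..2]=0100 (head:  ^)
Step 3: in state C at pos 0, read 1 -> (C,1)->write 1,move R,goto C. Now: state=C, head=1, tape[-1..2]=0100 (head:   ^)
Step 4: in state C at pos 1, read 0 -> (C,0)->write 1,move L,goto B. Now: state=B, head=0, tape[-1..2]=0110 (head:  ^)
Step 5: in state B at pos 0, read 1 -> (B,1)->write 1,move L,goto C. Now: state=C, head=-1, tape[-2..2]=00110 (head:  ^)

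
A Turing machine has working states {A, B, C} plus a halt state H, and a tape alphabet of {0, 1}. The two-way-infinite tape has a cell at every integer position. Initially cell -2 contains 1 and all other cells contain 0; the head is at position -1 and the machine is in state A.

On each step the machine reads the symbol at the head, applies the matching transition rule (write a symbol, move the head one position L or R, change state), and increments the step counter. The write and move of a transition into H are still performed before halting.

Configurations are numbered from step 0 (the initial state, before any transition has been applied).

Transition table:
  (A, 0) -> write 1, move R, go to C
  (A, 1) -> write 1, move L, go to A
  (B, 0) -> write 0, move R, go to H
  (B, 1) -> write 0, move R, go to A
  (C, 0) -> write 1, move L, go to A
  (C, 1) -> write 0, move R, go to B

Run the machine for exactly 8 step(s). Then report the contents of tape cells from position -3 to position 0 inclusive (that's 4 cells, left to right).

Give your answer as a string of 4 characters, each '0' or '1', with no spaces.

Answer: 1001

Derivation:
Step 1: in state A at pos -1, read 0 -> (A,0)->write 1,move R,goto C. Now: state=C, head=0, tape[-3..1]=01100 (head:    ^)
Step 2: in state C at pos 0, read 0 -> (C,0)->write 1,move L,goto A. Now: state=A, head=-1, tape[-3..1]=01110 (head:   ^)
Step 3: in state A at pos -1, read 1 -> (A,1)->write 1,move L,goto A. Now: state=A, head=-2, tape[-3..1]=01110 (head:  ^)
Step 4: in state A at pos -2, read 1 -> (A,1)->write 1,move L,goto A. Now: state=A, head=-3, tape[-4..1]=001110 (head:  ^)
Step 5: in state A at pos -3, read 0 -> (A,0)->write 1,move R,goto C. Now: state=C, head=-2, tape[-4..1]=011110 (head:   ^)
Step 6: in state C at pos -2, read 1 -> (C,1)->write 0,move R,goto B. Now: state=B, head=-1, tape[-4..1]=010110 (head:    ^)
Step 7: in state B at pos -1, read 1 -> (B,1)->write 0,move R,goto A. Now: state=A, head=0, tape[-4..1]=010010 (head:     ^)
Step 8: in state A at pos 0, read 1 -> (A,1)->write 1,move L,goto A. Now: state=A, head=-1, tape[-4..1]=010010 (head:    ^)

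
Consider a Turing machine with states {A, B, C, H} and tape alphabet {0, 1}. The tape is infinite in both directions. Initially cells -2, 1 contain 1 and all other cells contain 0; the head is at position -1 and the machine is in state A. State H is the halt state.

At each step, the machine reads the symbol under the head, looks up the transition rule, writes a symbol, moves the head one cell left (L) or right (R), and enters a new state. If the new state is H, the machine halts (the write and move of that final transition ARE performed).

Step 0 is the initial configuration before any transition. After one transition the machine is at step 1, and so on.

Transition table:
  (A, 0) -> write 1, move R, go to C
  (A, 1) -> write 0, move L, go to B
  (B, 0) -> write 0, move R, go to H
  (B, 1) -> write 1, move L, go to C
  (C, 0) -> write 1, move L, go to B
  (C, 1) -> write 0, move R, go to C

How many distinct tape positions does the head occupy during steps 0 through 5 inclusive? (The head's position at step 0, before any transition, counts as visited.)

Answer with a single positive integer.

Answer: 3

Derivation:
Step 1: in state A at pos -1, read 0 -> (A,0)->write 1,move R,goto C. Now: state=C, head=0, tape[-3..2]=011010 (head:    ^)
Step 2: in state C at pos 0, read 0 -> (C,0)->write 1,move L,goto B. Now: state=B, head=-1, tape[-3..2]=011110 (head:   ^)
Step 3: in state B at pos -1, read 1 -> (B,1)->write 1,move L,goto C. Now: state=C, head=-2, tape[-3..2]=011110 (head:  ^)
Step 4: in state C at pos -2, read 1 -> (C,1)->write 0,move R,goto C. Now: state=C, head=-1, tape[-3..2]=001110 (head:   ^)
Step 5: in state C at pos -1, read 1 -> (C,1)->write 0,move R,goto C. Now: state=C, head=0, tape[-3..2]=000110 (head:    ^)
Head positions at steps 0..5: starting at -1, distinct positions visited = {-2, -1, 0} -> 3 position(s)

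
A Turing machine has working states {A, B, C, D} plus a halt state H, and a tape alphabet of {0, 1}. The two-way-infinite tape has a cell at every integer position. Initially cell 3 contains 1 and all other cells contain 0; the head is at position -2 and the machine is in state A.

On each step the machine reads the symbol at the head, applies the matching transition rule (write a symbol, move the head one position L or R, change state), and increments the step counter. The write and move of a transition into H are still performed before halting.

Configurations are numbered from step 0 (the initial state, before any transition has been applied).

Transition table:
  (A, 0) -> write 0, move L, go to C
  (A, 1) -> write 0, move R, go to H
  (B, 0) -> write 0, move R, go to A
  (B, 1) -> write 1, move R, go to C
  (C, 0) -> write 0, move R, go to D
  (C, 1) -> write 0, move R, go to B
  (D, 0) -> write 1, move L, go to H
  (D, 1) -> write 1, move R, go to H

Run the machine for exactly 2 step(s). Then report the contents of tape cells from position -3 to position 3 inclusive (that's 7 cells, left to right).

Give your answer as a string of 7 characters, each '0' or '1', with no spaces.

Answer: 0000001

Derivation:
Step 1: in state A at pos -2, read 0 -> (A,0)->write 0,move L,goto C. Now: state=C, head=-3, tape[-4..4]=000000010 (head:  ^)
Step 2: in state C at pos -3, read 0 -> (C,0)->write 0,move R,goto D. Now: state=D, head=-2, tape[-4..4]=000000010 (head:   ^)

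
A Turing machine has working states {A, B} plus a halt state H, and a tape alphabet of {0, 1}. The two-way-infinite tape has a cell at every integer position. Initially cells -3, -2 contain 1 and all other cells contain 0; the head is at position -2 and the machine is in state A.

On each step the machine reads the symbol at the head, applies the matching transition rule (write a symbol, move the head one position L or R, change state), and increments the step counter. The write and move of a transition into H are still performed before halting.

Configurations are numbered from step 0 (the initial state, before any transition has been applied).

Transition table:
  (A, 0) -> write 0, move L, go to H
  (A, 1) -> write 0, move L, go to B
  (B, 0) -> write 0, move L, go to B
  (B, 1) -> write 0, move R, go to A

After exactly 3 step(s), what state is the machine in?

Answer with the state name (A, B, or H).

Step 1: in state A at pos -2, read 1 -> (A,1)->write 0,move L,goto B. Now: state=B, head=-3, tape[-4..-1]=0100 (head:  ^)
Step 2: in state B at pos -3, read 1 -> (B,1)->write 0,move R,goto A. Now: state=A, head=-2, tape[-4..-1]=0000 (head:   ^)
Step 3: in state A at pos -2, read 0 -> (A,0)->write 0,move L,goto H. Now: state=H, head=-3, tape[-4..-1]=0000 (head:  ^)

Answer: H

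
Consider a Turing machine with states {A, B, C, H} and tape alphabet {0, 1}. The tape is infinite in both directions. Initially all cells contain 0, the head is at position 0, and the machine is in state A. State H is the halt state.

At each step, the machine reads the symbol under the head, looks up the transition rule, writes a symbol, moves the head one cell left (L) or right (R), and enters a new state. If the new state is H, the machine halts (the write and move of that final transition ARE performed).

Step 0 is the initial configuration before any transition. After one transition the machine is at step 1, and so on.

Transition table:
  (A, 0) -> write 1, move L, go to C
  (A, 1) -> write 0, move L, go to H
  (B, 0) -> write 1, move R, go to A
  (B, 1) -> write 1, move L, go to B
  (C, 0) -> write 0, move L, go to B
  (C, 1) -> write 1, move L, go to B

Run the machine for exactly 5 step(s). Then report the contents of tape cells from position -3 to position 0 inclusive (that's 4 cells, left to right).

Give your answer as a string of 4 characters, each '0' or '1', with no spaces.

Step 1: in state A at pos 0, read 0 -> (A,0)->write 1,move L,goto C. Now: state=C, head=-1, tape[-2..1]=0010 (head:  ^)
Step 2: in state C at pos -1, read 0 -> (C,0)->write 0,move L,goto B. Now: state=B, head=-2, tape[-3..1]=00010 (head:  ^)
Step 3: in state B at pos -2, read 0 -> (B,0)->write 1,move R,goto A. Now: state=A, head=-1, tape[-3..1]=01010 (head:   ^)
Step 4: in state A at pos -1, read 0 -> (A,0)->write 1,move L,goto C. Now: state=C, head=-2, tape[-3..1]=01110 (head:  ^)
Step 5: in state C at pos -2, read 1 -> (C,1)->write 1,move L,goto B. Now: state=B, head=-3, tape[-4..1]=001110 (head:  ^)

Answer: 0111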